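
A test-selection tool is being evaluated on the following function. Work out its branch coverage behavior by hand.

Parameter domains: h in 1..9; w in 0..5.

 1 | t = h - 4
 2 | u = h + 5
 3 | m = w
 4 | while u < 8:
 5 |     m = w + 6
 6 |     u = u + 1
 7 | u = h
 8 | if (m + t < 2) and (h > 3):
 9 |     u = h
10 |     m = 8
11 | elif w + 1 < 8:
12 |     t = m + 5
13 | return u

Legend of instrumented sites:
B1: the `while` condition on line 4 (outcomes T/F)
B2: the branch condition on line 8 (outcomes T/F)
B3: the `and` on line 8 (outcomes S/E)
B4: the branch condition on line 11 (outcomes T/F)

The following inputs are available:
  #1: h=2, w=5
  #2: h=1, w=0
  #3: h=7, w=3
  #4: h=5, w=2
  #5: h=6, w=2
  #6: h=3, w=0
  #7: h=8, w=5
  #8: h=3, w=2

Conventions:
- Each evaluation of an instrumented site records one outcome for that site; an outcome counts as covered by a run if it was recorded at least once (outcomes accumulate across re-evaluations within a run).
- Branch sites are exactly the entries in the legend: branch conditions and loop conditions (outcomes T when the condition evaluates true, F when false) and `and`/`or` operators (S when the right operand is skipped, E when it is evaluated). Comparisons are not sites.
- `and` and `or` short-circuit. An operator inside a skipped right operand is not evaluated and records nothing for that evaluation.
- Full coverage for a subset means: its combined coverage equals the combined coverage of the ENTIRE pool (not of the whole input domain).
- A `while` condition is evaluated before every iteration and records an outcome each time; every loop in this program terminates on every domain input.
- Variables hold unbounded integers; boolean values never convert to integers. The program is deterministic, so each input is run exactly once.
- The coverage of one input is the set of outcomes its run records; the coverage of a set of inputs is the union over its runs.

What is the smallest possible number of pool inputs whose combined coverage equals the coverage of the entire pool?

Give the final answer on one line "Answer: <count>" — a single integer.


input #1 (h=2, w=5): events B1->T, B1->F, B3->S, B2->F, B4->T; covers B1=T, B1=F, B2=F, B3=S, B4=T
input #2 (h=1, w=0): events B1->T, B1->T, B1->F, B3->S, B2->F, B4->T; covers B1=T, B1=F, B2=F, B3=S, B4=T
input #3 (h=7, w=3): events B1->F, B3->S, B2->F, B4->T; covers B1=F, B2=F, B3=S, B4=T
input #4 (h=5, w=2): events B1->F, B3->S, B2->F, B4->T; covers B1=F, B2=F, B3=S, B4=T
input #5 (h=6, w=2): events B1->F, B3->S, B2->F, B4->T; covers B1=F, B2=F, B3=S, B4=T
input #6 (h=3, w=0): events B1->F, B3->E, B2->F, B4->T; covers B1=F, B2=F, B3=E, B4=T
input #7 (h=8, w=5): events B1->F, B3->S, B2->F, B4->T; covers B1=F, B2=F, B3=S, B4=T
input #8 (h=3, w=2): events B1->F, B3->E, B2->F, B4->T; covers B1=F, B2=F, B3=E, B4=T
union over all inputs: B1=T, B1=F, B2=F, B3=S, B3=E, B4=T (6 outcomes)
size 1 is not enough: best union over all size-1 subsets is 5/6
at size 2, {1, 6} reaches all 6 outcomes; every lexicographically earlier size-2 subset fails
Answer: 2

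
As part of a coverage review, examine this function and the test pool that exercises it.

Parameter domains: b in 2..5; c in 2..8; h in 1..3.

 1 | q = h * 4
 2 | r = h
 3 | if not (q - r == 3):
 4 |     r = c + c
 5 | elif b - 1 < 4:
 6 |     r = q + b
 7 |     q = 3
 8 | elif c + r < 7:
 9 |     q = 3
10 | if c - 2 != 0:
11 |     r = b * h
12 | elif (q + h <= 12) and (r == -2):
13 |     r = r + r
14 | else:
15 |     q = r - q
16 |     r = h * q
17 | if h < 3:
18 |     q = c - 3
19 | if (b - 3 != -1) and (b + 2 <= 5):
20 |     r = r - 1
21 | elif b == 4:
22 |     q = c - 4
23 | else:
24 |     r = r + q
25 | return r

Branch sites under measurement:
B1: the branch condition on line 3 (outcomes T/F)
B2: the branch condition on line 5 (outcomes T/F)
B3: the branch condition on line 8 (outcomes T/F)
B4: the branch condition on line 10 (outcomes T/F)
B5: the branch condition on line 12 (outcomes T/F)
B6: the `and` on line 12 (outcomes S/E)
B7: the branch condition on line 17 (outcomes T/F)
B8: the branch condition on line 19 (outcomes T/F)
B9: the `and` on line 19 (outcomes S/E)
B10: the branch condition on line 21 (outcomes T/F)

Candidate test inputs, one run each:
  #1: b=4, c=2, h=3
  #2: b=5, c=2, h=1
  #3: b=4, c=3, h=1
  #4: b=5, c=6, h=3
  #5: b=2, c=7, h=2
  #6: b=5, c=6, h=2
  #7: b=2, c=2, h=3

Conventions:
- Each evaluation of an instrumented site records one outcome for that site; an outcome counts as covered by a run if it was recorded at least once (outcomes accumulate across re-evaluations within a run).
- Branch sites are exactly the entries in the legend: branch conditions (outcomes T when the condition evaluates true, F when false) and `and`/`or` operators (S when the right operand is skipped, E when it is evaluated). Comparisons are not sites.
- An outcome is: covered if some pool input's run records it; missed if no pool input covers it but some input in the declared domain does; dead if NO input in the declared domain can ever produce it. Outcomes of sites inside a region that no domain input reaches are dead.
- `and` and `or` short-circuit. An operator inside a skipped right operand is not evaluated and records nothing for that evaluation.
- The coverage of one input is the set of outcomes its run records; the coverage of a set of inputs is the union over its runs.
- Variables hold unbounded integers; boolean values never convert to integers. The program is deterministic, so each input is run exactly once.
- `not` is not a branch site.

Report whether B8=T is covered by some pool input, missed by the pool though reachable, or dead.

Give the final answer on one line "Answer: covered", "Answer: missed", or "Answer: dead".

no pool input records B8=T
but domain input (b=3, c=2, h=1) does record it -> reachable, so missed

Answer: missed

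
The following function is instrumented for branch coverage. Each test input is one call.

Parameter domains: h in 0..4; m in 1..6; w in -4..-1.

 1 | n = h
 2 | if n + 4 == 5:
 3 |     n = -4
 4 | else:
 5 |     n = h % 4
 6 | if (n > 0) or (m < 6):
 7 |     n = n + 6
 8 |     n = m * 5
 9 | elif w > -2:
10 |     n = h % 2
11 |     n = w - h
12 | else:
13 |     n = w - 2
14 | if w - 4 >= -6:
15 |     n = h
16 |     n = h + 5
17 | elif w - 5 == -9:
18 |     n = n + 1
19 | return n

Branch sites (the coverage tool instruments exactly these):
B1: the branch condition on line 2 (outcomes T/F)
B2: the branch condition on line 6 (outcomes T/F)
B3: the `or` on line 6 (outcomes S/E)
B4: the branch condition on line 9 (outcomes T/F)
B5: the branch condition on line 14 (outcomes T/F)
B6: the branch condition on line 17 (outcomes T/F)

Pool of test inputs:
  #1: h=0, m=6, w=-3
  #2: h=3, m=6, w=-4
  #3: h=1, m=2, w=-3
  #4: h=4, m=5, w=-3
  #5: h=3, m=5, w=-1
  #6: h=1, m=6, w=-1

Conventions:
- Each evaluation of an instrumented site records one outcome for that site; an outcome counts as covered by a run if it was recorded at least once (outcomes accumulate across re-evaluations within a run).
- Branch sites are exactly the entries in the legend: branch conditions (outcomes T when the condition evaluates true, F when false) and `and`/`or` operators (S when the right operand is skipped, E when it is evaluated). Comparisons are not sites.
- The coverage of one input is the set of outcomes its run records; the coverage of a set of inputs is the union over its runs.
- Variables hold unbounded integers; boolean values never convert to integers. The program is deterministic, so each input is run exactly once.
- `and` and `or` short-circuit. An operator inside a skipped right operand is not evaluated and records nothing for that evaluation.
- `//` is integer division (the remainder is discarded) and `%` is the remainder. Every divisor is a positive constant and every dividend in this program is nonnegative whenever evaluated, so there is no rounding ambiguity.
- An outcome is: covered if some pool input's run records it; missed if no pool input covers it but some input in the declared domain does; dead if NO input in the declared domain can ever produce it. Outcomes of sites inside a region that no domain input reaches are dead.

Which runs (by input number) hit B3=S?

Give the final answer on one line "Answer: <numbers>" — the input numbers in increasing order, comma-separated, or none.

input #1 (h=0, m=6, w=-3): does not record B3=S
input #2 (h=3, m=6, w=-4): records B3=S
input #3 (h=1, m=2, w=-3): does not record B3=S
input #4 (h=4, m=5, w=-3): does not record B3=S
input #5 (h=3, m=5, w=-1): records B3=S
input #6 (h=1, m=6, w=-1): does not record B3=S

Answer: 2, 5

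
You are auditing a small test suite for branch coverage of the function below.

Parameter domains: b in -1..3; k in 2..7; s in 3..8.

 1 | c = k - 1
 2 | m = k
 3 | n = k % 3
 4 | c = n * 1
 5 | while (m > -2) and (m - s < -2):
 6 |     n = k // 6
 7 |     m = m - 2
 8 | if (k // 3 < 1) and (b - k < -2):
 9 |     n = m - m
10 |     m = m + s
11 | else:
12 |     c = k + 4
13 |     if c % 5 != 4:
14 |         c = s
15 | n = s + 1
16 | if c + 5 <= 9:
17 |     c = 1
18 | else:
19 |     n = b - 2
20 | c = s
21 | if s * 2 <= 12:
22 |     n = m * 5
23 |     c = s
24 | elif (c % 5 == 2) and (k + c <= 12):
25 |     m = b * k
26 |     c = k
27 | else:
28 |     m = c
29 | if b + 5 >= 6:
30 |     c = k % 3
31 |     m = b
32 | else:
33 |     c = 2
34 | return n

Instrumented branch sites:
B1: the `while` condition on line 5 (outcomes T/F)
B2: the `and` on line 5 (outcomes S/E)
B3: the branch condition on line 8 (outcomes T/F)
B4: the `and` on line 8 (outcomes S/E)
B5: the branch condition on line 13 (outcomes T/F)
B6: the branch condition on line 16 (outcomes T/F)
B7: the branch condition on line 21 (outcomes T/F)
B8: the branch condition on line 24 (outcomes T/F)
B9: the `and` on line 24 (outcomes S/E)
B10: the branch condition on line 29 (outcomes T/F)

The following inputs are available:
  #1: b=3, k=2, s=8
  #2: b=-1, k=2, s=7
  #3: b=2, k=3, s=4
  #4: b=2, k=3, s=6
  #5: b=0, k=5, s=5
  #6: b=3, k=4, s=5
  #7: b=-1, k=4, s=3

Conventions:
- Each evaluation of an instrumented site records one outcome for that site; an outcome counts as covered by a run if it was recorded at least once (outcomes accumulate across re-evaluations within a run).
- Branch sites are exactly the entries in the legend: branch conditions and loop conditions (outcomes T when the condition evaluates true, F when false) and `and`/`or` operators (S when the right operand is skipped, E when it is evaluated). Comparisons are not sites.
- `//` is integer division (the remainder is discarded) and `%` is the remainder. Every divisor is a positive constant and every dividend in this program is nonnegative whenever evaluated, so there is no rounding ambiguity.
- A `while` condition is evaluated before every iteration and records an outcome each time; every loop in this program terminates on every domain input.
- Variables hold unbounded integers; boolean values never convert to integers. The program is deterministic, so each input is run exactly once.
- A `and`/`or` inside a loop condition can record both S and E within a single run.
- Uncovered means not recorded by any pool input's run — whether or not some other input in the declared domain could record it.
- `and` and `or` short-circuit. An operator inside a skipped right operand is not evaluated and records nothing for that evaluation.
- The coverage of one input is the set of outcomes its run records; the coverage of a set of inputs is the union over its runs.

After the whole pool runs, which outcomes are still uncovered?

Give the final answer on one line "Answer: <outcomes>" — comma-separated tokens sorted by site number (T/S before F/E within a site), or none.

input #1 (b=3, k=2, s=8): events B2->E, B1->T, B2->E, B1->T, B2->S, B1->F, B4->E, B3->F, B5->T, B6->F, B7->F, B9->S, B8->F, B10->T; covers B1=T, B1=F, B2=S, B2=E, B3=F, B4=E, B5=T, B6=F, B7=F, B8=F, B9=S, B10=T
input #2 (b=-1, k=2, s=7): events B2->E, B1->T, B2->E, B1->T, B2->S, B1->F, B4->E, B3->T, B6->T, B7->F, B9->E, B8->T, B10->F; covers B1=T, B1=F, B2=S, B2=E, B3=T, B4=E, B6=T, B7=F, B8=T, B9=E, B10=F
input #3 (b=2, k=3, s=4): events B2->E, B1->F, B4->S, B3->F, B5->T, B6->T, B7->T, B10->T; covers B1=F, B2=E, B3=F, B4=S, B5=T, B6=T, B7=T, B10=T
input #4 (b=2, k=3, s=6): events B2->E, B1->T, B2->E, B1->T, B2->E, B1->T, B2->S, B1->F, B4->S, B3->F, B5->T, B6->F, B7->T, B10->T; covers B1=T, B1=F, B2=S, B2=E, B3=F, B4=S, B5=T, B6=F, B7=T, B10=T
input #5 (b=0, k=5, s=5): events B2->E, B1->F, B4->S, B3->F, B5->F, B6->F, B7->T, B10->F; covers B1=F, B2=E, B3=F, B4=S, B5=F, B6=F, B7=T, B10=F
input #6 (b=3, k=4, s=5): events B2->E, B1->F, B4->S, B3->F, B5->T, B6->F, B7->T, B10->T; covers B1=F, B2=E, B3=F, B4=S, B5=T, B6=F, B7=T, B10=T
input #7 (b=-1, k=4, s=3): events B2->E, B1->F, B4->S, B3->F, B5->T, B6->T, B7->T, B10->F; covers B1=F, B2=E, B3=F, B4=S, B5=T, B6=T, B7=T, B10=F
union over the pool: B1=T, B1=F, B2=S, B2=E, B3=T, B3=F, B4=S, B4=E, B5=T, B5=F, B6=T, B6=F, B7=T, B7=F, B8=T, B8=F, B9=S, B9=E, B10=T, B10=F
uncovered (0 of 20): none

Answer: none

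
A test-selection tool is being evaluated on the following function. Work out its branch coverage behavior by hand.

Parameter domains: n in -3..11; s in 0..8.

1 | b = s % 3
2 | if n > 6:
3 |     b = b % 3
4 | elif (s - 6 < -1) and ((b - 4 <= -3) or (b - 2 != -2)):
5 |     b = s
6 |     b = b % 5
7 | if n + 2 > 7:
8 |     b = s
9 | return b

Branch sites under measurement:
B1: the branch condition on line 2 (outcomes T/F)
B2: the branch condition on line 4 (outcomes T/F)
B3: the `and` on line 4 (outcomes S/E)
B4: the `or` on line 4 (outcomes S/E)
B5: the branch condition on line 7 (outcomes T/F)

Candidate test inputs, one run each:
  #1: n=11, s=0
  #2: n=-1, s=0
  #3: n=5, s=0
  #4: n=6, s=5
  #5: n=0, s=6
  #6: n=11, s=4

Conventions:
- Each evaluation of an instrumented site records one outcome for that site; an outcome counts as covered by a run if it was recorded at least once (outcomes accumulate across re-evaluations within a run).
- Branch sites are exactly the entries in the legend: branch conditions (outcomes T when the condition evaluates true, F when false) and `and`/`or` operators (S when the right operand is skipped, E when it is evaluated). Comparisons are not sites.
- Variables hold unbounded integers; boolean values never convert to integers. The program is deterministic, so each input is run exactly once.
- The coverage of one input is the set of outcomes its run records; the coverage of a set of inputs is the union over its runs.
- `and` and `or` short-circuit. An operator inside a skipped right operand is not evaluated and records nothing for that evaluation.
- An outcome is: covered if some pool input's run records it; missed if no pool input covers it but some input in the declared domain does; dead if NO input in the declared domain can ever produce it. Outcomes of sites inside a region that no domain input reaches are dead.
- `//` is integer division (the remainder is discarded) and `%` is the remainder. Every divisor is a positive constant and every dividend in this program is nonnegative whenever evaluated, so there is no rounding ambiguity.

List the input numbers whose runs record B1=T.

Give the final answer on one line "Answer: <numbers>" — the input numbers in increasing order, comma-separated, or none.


input #1 (n=11, s=0): records B1=T
input #2 (n=-1, s=0): does not record B1=T
input #3 (n=5, s=0): does not record B1=T
input #4 (n=6, s=5): does not record B1=T
input #5 (n=0, s=6): does not record B1=T
input #6 (n=11, s=4): records B1=T
Answer: 1, 6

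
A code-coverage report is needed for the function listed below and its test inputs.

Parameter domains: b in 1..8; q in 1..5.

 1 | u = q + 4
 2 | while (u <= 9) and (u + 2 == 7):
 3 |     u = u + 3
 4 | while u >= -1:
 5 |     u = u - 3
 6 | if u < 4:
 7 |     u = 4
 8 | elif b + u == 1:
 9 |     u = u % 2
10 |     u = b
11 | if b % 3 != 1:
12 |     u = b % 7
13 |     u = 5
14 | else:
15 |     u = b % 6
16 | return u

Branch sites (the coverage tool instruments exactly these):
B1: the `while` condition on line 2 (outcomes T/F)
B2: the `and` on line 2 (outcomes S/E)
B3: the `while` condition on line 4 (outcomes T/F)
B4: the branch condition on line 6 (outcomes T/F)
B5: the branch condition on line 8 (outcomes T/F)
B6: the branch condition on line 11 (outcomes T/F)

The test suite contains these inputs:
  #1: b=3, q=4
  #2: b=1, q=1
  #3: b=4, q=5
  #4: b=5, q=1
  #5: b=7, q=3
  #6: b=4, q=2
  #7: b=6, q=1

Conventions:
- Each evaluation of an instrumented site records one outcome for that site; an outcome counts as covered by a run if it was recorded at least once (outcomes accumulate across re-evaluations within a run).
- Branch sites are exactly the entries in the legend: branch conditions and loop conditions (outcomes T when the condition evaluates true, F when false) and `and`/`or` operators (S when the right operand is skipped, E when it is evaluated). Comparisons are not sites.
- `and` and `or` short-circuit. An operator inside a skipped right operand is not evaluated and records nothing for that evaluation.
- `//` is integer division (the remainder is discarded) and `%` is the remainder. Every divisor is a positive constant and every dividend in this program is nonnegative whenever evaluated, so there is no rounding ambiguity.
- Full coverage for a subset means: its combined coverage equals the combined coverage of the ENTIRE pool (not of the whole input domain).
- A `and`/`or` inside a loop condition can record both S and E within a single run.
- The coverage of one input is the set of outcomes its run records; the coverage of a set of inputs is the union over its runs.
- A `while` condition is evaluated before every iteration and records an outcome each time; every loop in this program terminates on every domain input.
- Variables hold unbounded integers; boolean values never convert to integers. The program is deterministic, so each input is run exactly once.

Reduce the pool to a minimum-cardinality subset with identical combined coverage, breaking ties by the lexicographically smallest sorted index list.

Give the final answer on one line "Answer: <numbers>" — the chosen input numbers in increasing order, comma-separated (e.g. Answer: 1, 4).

run #1 (b=3, q=4) runs B2->E, B1->F, B3->T, B3->T, B3->T, B3->T, B3->F, B4->T, B6->T; records B1=F, B2=E, B3=T, B3=F, B4=T, B6=T
run #2 (b=1, q=1) runs B2->E, B1->T, B2->E, B1->F, B3->T, B3->T, B3->T, B3->T, B3->F, B4->T, B6->F; records B1=T, B1=F, B2=E, B3=T, B3=F, B4=T, B6=F
run #3 (b=4, q=5) runs B2->E, B1->F, B3->T, B3->T, B3->T, B3->T, B3->F, B4->T, B6->F; records B1=F, B2=E, B3=T, B3=F, B4=T, B6=F
run #4 (b=5, q=1) runs B2->E, B1->T, B2->E, B1->F, B3->T, B3->T, B3->T, B3->T, B3->F, B4->T, B6->T; records B1=T, B1=F, B2=E, B3=T, B3=F, B4=T, B6=T
run #5 (b=7, q=3) runs B2->E, B1->F, B3->T, B3->T, B3->T, B3->F, B4->T, B6->F; records B1=F, B2=E, B3=T, B3=F, B4=T, B6=F
run #6 (b=4, q=2) runs B2->E, B1->F, B3->T, B3->T, B3->T, B3->F, B4->T, B6->F; records B1=F, B2=E, B3=T, B3=F, B4=T, B6=F
run #7 (b=6, q=1) runs B2->E, B1->T, B2->E, B1->F, B3->T, B3->T, B3->T, B3->T, B3->F, B4->T, B6->T; records B1=T, B1=F, B2=E, B3=T, B3=F, B4=T, B6=T
the full pool covers 8 outcomes: B1=T, B1=F, B2=E, B3=T, B3=F, B4=T, B6=T, B6=F
checked all size-1 subsets: none covers 8 outcomes (max 7/8)
inputs {1, 2} (size 2) cover everything; no size-2 subset with a lexicographically smaller index list covers all 8

Answer: 1, 2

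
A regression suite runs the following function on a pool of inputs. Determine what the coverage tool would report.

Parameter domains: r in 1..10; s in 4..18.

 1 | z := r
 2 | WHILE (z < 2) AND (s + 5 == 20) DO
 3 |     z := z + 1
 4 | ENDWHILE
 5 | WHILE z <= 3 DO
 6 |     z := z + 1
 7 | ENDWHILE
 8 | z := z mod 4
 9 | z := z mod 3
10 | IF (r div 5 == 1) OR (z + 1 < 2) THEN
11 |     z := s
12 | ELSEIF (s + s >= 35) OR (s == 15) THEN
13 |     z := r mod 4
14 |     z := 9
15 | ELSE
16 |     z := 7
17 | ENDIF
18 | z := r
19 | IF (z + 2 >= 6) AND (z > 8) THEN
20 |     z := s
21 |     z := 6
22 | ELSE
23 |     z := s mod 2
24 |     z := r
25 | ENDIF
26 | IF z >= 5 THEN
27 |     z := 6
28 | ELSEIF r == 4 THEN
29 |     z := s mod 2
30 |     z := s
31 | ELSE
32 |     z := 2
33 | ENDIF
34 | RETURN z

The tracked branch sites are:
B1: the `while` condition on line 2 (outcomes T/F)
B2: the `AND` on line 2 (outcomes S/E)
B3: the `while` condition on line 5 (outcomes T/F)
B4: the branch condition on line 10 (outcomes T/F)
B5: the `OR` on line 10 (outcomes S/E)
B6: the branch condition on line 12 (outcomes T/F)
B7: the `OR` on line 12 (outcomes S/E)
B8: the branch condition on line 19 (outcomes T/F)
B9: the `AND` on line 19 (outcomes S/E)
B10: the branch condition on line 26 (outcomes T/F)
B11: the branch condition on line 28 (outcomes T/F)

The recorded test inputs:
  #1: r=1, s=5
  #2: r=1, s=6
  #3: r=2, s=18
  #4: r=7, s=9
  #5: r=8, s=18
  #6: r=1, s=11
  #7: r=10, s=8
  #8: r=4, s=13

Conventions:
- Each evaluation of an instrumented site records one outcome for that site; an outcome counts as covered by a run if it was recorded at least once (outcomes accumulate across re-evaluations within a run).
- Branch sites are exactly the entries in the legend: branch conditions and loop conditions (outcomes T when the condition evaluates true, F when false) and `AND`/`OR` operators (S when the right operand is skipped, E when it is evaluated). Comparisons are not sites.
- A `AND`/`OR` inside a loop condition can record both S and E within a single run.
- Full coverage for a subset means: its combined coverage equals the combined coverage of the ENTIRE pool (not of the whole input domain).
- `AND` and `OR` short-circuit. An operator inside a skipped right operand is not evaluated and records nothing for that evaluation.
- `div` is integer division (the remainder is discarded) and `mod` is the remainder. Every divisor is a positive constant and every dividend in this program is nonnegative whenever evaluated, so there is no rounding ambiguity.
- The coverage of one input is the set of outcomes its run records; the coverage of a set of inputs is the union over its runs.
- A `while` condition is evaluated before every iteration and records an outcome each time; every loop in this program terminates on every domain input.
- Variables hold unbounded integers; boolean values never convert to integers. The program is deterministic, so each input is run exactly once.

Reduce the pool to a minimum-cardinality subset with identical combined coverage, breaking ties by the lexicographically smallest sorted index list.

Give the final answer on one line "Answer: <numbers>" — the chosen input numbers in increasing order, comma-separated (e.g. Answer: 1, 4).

run #1 (r=1, s=5) runs B2->E, B1->F, B3->T, B3->T, B3->T, B3->F, B5->E, B4->T, B9->S, B8->F, B10->F, B11->F; records B1=F, B2=E, B3=T, B3=F, B4=T, B5=E, B8=F, B9=S, B10=F, B11=F
run #2 (r=1, s=6) runs B2->E, B1->F, B3->T, B3->T, B3->T, B3->F, B5->E, B4->T, B9->S, B8->F, B10->F, B11->F; records B1=F, B2=E, B3=T, B3=F, B4=T, B5=E, B8=F, B9=S, B10=F, B11=F
run #3 (r=2, s=18) runs B2->S, B1->F, B3->T, B3->T, B3->F, B5->E, B4->T, B9->S, B8->F, B10->F, B11->F; records B1=F, B2=S, B3=T, B3=F, B4=T, B5=E, B8=F, B9=S, B10=F, B11=F
run #4 (r=7, s=9) runs B2->S, B1->F, B3->F, B5->S, B4->T, B9->E, B8->F, B10->T; records B1=F, B2=S, B3=F, B4=T, B5=S, B8=F, B9=E, B10=T
run #5 (r=8, s=18) runs B2->S, B1->F, B3->F, B5->S, B4->T, B9->E, B8->F, B10->T; records B1=F, B2=S, B3=F, B4=T, B5=S, B8=F, B9=E, B10=T
run #6 (r=1, s=11) runs B2->E, B1->F, B3->T, B3->T, B3->T, B3->F, B5->E, B4->T, B9->S, B8->F, B10->F, B11->F; records B1=F, B2=E, B3=T, B3=F, B4=T, B5=E, B8=F, B9=S, B10=F, B11=F
run #7 (r=10, s=8) runs B2->S, B1->F, B3->F, B5->E, B4->F, B7->E, B6->F, B9->E, B8->T, B10->T; records B1=F, B2=S, B3=F, B4=F, B5=E, B6=F, B7=E, B8=T, B9=E, B10=T
run #8 (r=4, s=13) runs B2->S, B1->F, B3->F, B5->E, B4->T, B9->E, B8->F, B10->F, B11->T; records B1=F, B2=S, B3=F, B4=T, B5=E, B8=F, B9=E, B10=F, B11=T
pool-wide coverage (19 outcomes): B1=F, B2=S, B2=E, B3=T, B3=F, B4=T, B4=F, B5=S, B5=E, B6=F, B7=E, B8=T, B8=F, B9=S, B9=E, B10=T, B10=F, B11=T, B11=F
checked all size-1 subsets: none covers 19 outcomes (max 10/19)
checked all size-2 subsets: none covers 19 outcomes (max 17/19)
checked all size-3 subsets: none covers 19 outcomes (max 18/19)
inputs {1, 4, 7, 8} (size 4) cover everything; no size-4 subset with a lexicographically smaller index list covers all 19

Answer: 1, 4, 7, 8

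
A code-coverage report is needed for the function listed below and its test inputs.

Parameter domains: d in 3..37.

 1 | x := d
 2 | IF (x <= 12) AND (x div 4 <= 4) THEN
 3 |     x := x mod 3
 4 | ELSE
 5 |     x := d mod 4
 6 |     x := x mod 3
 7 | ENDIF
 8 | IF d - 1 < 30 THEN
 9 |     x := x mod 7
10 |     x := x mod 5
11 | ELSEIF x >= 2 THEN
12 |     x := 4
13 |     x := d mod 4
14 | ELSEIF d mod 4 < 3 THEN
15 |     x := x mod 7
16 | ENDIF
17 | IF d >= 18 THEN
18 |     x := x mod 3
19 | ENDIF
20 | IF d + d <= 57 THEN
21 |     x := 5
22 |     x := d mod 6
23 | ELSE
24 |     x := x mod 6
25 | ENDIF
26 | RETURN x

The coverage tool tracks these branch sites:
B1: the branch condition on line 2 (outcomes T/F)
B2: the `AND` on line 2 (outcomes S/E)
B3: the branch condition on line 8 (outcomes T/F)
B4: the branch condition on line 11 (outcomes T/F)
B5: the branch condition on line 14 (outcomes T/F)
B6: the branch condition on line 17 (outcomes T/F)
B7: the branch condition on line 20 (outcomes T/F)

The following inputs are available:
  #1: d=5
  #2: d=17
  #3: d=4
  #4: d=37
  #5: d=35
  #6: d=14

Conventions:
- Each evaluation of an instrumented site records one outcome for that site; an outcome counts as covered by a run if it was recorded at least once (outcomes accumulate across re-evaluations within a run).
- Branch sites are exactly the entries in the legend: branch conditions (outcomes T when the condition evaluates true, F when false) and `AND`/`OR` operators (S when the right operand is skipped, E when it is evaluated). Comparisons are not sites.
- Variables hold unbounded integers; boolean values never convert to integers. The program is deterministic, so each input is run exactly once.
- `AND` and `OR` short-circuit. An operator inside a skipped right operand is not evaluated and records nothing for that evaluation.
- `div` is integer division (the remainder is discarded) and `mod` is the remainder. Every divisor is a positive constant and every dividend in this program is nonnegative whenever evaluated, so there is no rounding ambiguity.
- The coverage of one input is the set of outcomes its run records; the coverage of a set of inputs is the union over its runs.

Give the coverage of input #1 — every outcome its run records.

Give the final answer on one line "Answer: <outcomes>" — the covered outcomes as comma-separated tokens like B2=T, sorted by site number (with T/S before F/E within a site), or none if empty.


Event log for input #1 (d=5):
  B2->E, B1->T, B3->T, B6->F, B7->T
as a set, this run covers: B1=T, B2=E, B3=T, B6=F, B7=T
Answer: B1=T, B2=E, B3=T, B6=F, B7=T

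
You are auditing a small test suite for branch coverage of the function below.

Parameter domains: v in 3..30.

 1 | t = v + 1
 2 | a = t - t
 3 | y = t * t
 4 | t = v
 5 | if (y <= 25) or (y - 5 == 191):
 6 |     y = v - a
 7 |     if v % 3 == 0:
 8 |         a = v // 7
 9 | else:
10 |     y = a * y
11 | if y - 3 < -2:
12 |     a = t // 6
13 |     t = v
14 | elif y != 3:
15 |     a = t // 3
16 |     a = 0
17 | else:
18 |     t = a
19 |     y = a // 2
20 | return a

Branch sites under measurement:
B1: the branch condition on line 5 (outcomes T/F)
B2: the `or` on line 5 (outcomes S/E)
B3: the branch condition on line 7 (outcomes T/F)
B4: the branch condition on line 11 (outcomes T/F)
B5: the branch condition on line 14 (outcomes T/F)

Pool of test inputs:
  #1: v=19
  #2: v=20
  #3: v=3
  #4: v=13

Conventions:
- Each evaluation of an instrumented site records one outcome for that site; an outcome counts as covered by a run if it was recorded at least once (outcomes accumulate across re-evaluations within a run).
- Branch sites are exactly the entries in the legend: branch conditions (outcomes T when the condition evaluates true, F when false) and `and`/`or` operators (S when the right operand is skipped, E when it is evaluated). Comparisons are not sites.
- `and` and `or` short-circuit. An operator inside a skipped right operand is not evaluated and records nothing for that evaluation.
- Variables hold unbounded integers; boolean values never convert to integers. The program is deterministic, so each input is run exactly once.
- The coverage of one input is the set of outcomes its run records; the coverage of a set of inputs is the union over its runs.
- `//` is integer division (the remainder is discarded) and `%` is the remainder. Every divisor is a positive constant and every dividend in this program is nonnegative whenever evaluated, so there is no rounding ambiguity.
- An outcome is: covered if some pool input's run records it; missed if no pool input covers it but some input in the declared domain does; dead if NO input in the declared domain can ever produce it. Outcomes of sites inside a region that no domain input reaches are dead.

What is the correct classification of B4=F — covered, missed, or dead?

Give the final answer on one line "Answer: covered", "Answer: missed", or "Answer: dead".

B4=F is recorded by pool input(s) 3, 4 -> covered

Answer: covered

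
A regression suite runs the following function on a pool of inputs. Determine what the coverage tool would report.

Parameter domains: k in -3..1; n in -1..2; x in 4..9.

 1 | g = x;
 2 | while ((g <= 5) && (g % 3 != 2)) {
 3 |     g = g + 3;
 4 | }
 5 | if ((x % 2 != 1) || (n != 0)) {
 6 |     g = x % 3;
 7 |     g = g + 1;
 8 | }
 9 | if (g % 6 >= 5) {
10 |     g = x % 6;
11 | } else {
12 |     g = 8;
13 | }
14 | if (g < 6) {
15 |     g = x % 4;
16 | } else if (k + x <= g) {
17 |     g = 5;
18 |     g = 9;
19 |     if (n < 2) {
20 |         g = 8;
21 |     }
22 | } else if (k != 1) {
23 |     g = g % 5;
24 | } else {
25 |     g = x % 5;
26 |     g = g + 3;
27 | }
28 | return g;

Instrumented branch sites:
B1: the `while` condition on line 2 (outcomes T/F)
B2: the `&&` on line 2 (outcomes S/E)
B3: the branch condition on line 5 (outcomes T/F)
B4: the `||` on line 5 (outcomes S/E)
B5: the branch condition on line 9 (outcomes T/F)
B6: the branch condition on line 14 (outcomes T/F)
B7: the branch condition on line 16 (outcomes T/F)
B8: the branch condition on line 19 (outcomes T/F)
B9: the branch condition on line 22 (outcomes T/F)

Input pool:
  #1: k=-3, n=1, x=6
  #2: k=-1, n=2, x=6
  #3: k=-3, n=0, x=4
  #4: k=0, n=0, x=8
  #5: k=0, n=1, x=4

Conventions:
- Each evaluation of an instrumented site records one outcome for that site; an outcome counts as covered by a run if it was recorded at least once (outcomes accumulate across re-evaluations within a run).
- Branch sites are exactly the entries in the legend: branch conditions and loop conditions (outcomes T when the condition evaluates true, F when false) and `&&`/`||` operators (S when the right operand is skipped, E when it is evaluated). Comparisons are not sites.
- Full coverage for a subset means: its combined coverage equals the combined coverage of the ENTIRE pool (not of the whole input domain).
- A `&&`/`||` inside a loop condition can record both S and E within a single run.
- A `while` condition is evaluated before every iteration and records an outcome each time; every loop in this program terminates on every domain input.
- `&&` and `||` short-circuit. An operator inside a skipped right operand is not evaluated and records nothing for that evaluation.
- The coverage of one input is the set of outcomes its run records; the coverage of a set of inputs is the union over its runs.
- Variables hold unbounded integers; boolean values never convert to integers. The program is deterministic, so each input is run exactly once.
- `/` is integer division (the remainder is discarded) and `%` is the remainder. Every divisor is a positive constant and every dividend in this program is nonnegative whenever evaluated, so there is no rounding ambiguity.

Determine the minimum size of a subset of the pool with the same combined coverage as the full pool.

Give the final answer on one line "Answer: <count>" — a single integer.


input #1 (k=-3, n=1, x=6): events B2->S, B1->F, B4->S, B3->T, B5->F, B6->F, B7->T, B8->T; covers B1=F, B2=S, B3=T, B4=S, B5=F, B6=F, B7=T, B8=T
input #2 (k=-1, n=2, x=6): events B2->S, B1->F, B4->S, B3->T, B5->F, B6->F, B7->T, B8->F; covers B1=F, B2=S, B3=T, B4=S, B5=F, B6=F, B7=T, B8=F
input #3 (k=-3, n=0, x=4): events B2->E, B1->T, B2->S, B1->F, B4->S, B3->T, B5->F, B6->F, B7->T, B8->T; covers B1=T, B1=F, B2=S, B2=E, B3=T, B4=S, B5=F, B6=F, B7=T, B8=T
input #4 (k=0, n=0, x=8): events B2->S, B1->F, B4->S, B3->T, B5->F, B6->F, B7->T, B8->T; covers B1=F, B2=S, B3=T, B4=S, B5=F, B6=F, B7=T, B8=T
input #5 (k=0, n=1, x=4): events B2->E, B1->T, B2->S, B1->F, B4->S, B3->T, B5->F, B6->F, B7->T, B8->T; covers B1=T, B1=F, B2=S, B2=E, B3=T, B4=S, B5=F, B6=F, B7=T, B8=T
the full pool covers 11 outcomes: B1=T, B1=F, B2=S, B2=E, B3=T, B4=S, B5=F, B6=F, B7=T, B8=T, B8=F
no size-1 subset reaches all 11 outcomes (best union: 10/11)
inputs {2, 3} (size 2) cover everything; no size-2 subset with a lexicographically smaller index list covers all 11
Answer: 2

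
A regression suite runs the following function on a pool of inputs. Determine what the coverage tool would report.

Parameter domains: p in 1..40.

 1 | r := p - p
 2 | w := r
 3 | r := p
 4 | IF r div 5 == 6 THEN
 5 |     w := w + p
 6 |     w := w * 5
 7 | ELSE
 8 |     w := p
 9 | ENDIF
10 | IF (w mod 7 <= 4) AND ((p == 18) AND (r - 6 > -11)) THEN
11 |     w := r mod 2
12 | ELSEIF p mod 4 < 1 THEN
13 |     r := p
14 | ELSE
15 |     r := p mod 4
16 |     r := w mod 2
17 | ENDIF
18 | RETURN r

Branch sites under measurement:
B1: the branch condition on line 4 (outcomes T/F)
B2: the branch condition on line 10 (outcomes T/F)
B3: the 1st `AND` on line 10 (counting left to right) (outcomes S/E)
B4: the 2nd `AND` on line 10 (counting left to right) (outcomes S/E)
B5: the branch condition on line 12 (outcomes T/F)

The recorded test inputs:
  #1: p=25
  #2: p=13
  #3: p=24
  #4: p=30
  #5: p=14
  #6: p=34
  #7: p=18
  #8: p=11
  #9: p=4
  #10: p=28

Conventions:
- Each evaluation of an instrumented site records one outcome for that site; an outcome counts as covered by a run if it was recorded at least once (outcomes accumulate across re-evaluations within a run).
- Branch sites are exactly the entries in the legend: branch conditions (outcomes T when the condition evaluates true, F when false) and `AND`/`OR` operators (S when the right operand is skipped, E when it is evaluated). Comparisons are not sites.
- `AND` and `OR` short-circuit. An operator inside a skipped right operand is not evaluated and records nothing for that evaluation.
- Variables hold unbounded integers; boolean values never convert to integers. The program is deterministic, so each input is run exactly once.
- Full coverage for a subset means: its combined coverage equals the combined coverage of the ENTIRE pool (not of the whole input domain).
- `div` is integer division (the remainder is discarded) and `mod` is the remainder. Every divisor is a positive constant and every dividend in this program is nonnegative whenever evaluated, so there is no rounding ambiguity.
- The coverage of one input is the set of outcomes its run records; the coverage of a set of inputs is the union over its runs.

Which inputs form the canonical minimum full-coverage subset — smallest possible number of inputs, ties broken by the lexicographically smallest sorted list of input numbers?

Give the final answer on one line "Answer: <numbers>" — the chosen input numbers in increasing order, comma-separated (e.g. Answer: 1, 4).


run #1 (p=25) records B1=F, B2=F, B3=E, B4=S, B5=F
run #2 (p=13) records B1=F, B2=F, B3=S, B5=F
run #3 (p=24) records B1=F, B2=F, B3=E, B4=S, B5=T
run #4 (p=30) records B1=T, B2=F, B3=E, B4=S, B5=F
run #5 (p=14) records B1=F, B2=F, B3=E, B4=S, B5=F
run #6 (p=34) records B1=T, B2=F, B3=E, B4=S, B5=F
run #7 (p=18) records B1=F, B2=T, B3=E, B4=E
run #8 (p=11) records B1=F, B2=F, B3=E, B4=S, B5=F
run #9 (p=4) records B1=F, B2=F, B3=E, B4=S, B5=T
run #10 (p=28) records B1=F, B2=F, B3=E, B4=S, B5=T
pool-wide coverage (10 outcomes): B1=T, B1=F, B2=T, B2=F, B3=S, B3=E, B4=S, B4=E, B5=T, B5=F
checked all size-1 subsets: none covers 10 outcomes (max 5/10)
checked all size-2 subsets: none covers 10 outcomes (max 8/10)
checked all size-3 subsets: none covers 10 outcomes (max 9/10)
inputs {2, 3, 4, 7} (size 4) cover everything; no size-4 subset with a lexicographically smaller index list covers all 10
Answer: 2, 3, 4, 7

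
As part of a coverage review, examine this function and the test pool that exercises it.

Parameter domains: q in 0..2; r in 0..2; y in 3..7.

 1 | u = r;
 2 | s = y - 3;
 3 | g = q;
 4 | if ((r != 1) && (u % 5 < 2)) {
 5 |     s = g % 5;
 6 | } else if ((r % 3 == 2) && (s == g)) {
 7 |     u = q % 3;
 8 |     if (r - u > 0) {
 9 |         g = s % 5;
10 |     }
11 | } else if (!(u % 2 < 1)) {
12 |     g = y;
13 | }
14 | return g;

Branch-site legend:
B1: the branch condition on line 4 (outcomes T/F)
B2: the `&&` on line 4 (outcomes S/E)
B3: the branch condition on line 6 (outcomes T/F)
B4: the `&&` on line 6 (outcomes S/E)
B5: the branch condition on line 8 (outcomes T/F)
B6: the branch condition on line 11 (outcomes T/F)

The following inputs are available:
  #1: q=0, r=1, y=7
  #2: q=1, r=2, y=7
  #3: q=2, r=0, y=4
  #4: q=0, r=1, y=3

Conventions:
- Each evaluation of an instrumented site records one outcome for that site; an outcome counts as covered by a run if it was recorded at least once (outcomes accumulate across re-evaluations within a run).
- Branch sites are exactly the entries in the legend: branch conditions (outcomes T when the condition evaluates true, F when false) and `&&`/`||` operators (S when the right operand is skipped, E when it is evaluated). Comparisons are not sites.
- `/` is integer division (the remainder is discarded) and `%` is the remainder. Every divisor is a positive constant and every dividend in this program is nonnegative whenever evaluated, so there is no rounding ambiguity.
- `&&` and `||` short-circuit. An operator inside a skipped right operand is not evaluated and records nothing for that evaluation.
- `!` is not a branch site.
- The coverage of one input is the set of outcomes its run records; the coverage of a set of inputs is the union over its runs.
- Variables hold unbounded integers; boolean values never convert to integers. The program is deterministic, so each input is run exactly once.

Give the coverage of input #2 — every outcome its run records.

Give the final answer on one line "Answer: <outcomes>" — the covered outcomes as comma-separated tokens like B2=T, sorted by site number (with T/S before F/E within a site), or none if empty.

Tracing the run of input #2 (q=1, r=2, y=7):
  B2->E, B1->F, B4->E, B3->F, B6->F
as a set, this run covers: B1=F, B2=E, B3=F, B4=E, B6=F

Answer: B1=F, B2=E, B3=F, B4=E, B6=F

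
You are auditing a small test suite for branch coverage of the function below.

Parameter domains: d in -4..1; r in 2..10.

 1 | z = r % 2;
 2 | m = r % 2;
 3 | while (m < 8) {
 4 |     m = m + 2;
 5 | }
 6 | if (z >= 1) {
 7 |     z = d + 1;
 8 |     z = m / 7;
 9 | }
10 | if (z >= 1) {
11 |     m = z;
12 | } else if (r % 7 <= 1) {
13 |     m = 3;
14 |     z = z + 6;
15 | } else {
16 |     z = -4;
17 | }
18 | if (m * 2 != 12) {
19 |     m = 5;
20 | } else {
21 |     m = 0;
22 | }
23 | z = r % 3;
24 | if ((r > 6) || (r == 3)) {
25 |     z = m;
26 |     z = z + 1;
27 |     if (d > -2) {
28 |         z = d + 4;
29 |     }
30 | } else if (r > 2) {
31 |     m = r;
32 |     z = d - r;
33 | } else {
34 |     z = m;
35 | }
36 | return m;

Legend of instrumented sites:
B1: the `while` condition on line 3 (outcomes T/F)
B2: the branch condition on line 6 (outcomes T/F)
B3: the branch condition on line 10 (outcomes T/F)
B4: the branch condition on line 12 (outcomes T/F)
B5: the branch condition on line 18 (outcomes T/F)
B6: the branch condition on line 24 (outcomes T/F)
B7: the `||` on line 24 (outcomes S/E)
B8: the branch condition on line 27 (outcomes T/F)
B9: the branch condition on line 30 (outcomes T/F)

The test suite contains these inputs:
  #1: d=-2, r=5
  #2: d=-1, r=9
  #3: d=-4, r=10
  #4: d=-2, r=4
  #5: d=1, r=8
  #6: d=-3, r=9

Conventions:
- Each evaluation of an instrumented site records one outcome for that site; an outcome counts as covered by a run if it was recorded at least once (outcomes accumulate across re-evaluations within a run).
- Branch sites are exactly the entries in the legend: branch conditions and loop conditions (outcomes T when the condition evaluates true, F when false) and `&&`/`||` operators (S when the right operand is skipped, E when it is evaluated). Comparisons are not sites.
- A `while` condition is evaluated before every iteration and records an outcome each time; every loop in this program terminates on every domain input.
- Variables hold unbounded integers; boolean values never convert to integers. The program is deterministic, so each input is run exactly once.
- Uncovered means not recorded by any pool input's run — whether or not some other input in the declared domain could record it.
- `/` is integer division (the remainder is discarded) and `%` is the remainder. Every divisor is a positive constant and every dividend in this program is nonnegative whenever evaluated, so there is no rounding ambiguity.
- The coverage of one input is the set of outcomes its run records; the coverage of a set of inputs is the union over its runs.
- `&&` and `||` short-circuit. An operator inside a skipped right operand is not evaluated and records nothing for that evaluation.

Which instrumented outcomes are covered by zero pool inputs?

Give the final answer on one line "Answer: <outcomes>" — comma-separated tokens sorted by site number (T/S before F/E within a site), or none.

test 1 (d=-2, r=5) fires B1->T, B1->T, B1->T, B1->T, B1->F, B2->T, B3->T, B5->T, B7->E, B6->F, B9->T; hits B1=T, B1=F, B2=T, B3=T, B5=T, B6=F, B7=E, B9=T
test 2 (d=-1, r=9) fires B1->T, B1->T, B1->T, B1->T, B1->F, B2->T, B3->T, B5->T, B7->S, B6->T, B8->T; hits B1=T, B1=F, B2=T, B3=T, B5=T, B6=T, B7=S, B8=T
test 3 (d=-4, r=10) fires B1->T, B1->T, B1->T, B1->T, B1->F, B2->F, B3->F, B4->F, B5->T, B7->S, B6->T, B8->F; hits B1=T, B1=F, B2=F, B3=F, B4=F, B5=T, B6=T, B7=S, B8=F
test 4 (d=-2, r=4) fires B1->T, B1->T, B1->T, B1->T, B1->F, B2->F, B3->F, B4->F, B5->T, B7->E, B6->F, B9->T; hits B1=T, B1=F, B2=F, B3=F, B4=F, B5=T, B6=F, B7=E, B9=T
test 5 (d=1, r=8) fires B1->T, B1->T, B1->T, B1->T, B1->F, B2->F, B3->F, B4->T, B5->T, B7->S, B6->T, B8->T; hits B1=T, B1=F, B2=F, B3=F, B4=T, B5=T, B6=T, B7=S, B8=T
test 6 (d=-3, r=9) fires B1->T, B1->T, B1->T, B1->T, B1->F, B2->T, B3->T, B5->T, B7->S, B6->T, B8->F; hits B1=T, B1=F, B2=T, B3=T, B5=T, B6=T, B7=S, B8=F
union over the pool: B1=T, B1=F, B2=T, B2=F, B3=T, B3=F, B4=T, B4=F, B5=T, B6=T, B6=F, B7=S, B7=E, B8=T, B8=F, B9=T
uncovered (2 of 18): B5=F, B9=F

Answer: B5=F, B9=F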